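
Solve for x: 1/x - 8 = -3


Subtract -8 from both sides: 1/x = 5
Multiply both sides by x: 1 = 5 * x
Divide by 5: x = 1/5

x = 1/5


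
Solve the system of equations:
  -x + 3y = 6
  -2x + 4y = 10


Using Cramer's rule:
Determinant D = (-1)(4) - (-2)(3) = -4 + 6 = 2
Dx = (6)(4) - (10)(3) = 24 - 30 = -6
Dy = (-1)(10) - (-2)(6) = -10 + 12 = 2
x = Dx/D = -6/2 = -3
y = Dy/D = 2/2 = 1

x = -3, y = 1


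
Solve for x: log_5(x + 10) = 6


Convert to exponential form: x + 10 = 5^6 = 15625
x = 15625 - 10 = 15615
Check: log_5(15615 + 10) = log_5(15625) = log_5(15625) = 6 ✓

x = 15615


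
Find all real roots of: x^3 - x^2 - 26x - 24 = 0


Let p(x) = x^3 - x^2 - 26x - 24. By the rational root theorem (leading coefficient 1), any rational root is an integer divisor of 24: try ±1, ±2, ... in turn.
Test x = 1: value = -50 ≠ 0.
Test x = -1: value = 0 ✓, so (x + 1) is a factor.
Synthetic division by (x + 1): bring down 1; 1(-1) - 1 = -2; (-2)(-1) - 26 = -24; (-24)(-1) - 24 = 0 → quotient x^2 - 2x - 24, remainder 0.
Solve the quadratic x^2 - 2x - 24 = 0: discriminant = (-2)^2 - 4(1)(-24) = 4 + 96 = 100.
sqrt(100) = 10, so x = (2 ± 10)/2: x = 6 or x = -4.

x = -4, x = -1, x = 6


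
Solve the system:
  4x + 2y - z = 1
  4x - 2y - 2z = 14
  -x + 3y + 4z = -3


Using Cramer's rule. Expand each determinant along the first row.
D  = 4*[(-2)*4 - (-2)*3] - 2*[4*4 - (-2)*(-1)] + (-1)*[4*3 - (-2)*(-1)]
  = 4*(-2) - 2*(14) + (-1)*(10) = -46
Dx = 1*[(-2)*4 - (-2)*3] - 2*[14*4 - (-2)*(-3)] + (-1)*[14*3 - (-2)*(-3)]
  = 1*(-2) - 2*(50) + (-1)*(36) = -138
Dy = 4*[14*4 - (-2)*(-3)] - 1*[4*4 - (-2)*(-1)] + (-1)*[4*(-3) - 14*(-1)]
  = 4*(50) - 1*(14) + (-1)*(2) = 184
Dz = 4*[(-2)*(-3) - 14*3] - 2*[4*(-3) - 14*(-1)] + 1*[4*3 - (-2)*(-1)]
  = 4*(-36) - 2*(2) + 1*(10) = -138
x = Dx/D = -138/-46 = 3, y = Dy/D = 184/-46 = -4, z = Dz/D = -138/-46 = 3
Check eq1: (4)(3) + (2)(-4) + (-1)(3) = 1 = 1 ✓
Check eq2: (4)(3) + (-2)(-4) + (-2)(3) = 14 = 14 ✓
Check eq3: (-1)(3) + (3)(-4) + (4)(3) = -3 = -3 ✓

x = 3, y = -4, z = 3


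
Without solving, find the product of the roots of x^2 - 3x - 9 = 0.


By Vieta's formulas for ax^2 + bx + c = 0:
  Sum of roots = -b/a
  Product of roots = c/a

Here a = 1, b = -3, c = -9
Sum = -(-3)/1 = 3
Product = -9/1 = -9

Product = -9


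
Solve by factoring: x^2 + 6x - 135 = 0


We need two numbers that multiply to -135 and add to 6.
Those numbers are 15 and -9 (since 15 * (-9) = -135 and 15 + (-9) = 6).
So x^2 + 6x - 135 = (x + 15)(x - 9) = 0
Setting each factor to zero: x = -15 or x = 9

x = -15, x = 9


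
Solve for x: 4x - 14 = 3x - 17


Starting with: 4x - 14 = 3x - 17
Move all x terms to left: (4 - 3)x = -17 + 14
Simplify: x = -3
Divide both sides by 1: x = -3

x = -3


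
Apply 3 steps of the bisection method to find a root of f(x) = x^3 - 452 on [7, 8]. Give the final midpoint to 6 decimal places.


f(x) = x^3 - 452
f(7) = -109 < 0
f(8) = 60 > 0

Step 1: midpoint = (7.000000 + 8.000000)/2 = 7.500000
  f(7.500000) = -30.125000
  f(mid) < 0, so root is in [7.500000, 8.000000]

Step 2: midpoint = (7.500000 + 8.000000)/2 = 7.750000
  f(7.750000) = 13.484375
  f(mid) > 0, so root is in [7.500000, 7.750000]

Step 3: midpoint = (7.500000 + 7.750000)/2 = 7.625000
  f(7.625000) = -8.677734
  f(mid) < 0, so root is in [7.625000, 7.750000]

midpoint = 7.625000


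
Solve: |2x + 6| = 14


An absolute value equation |expr| = 14 gives two cases:
Case 1: 2x + 6 = 14
  2x = 8, so x = 4
Case 2: 2x + 6 = -14
  2x = -20, so x = -10

x = -10, x = 4


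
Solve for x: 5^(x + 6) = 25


Express both sides with the same base.
25 = 5^2
Since the bases match, equate exponents: x + 6 = 2
So x = 2 - (6) = -4

x = -4


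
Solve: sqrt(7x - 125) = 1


Square both sides: 7x - 125 = 1^2 = 1
7x = 1 + 125 = 126
x = 18
Check: sqrt(7*18 - 125) = sqrt(1) = 1 ✓

x = 18


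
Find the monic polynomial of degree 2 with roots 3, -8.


A monic polynomial with roots 3, -8 is:
p(x) = (x - 3)(x + 8)
After multiplying by (x - 3): x - 3
After multiplying by (x + 8): x^2 + 5x - 24

x^2 + 5x - 24


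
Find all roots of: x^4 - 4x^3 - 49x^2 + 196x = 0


The constant term is 0, so x = 0 is a root. Factor out x:
  x^3 - 4x^2 - 49x + 196 = 0
Let p(x) = x^3 - 4x^2 - 49x + 196. By the rational root theorem (leading coefficient 1), any rational root is an integer divisor of 196: try ±1, ±2, ... in turn.
Test x = 1: value = 144 ≠ 0.
Test x = -1: value = 240 ≠ 0.
Test x = 2: value = 90 ≠ 0.
Test x = -2: value = 270 ≠ 0.
Test x = 4: value = 0 ✓, so (x - 4) is a factor.
Synthetic division by (x - 4): bring down 1; 1(4) - 4 = 0; 0(4) - 49 = -49; (-49)(4) + 196 = 0 → quotient x^2 - 49, remainder 0.
Solve the quadratic x^2 - 49 = 0: discriminant = 0^2 - 4(1)(-49) = 0 + 196 = 196.
sqrt(196) = 14, so x = (0 ± 14)/2: x = 7 or x = -7.
Collecting all roots found:

x = -7, x = 0, x = 4, x = 7


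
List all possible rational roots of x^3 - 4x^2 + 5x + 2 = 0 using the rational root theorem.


Rational root theorem: possible roots are ±p/q where:
  p divides the constant term (2): p ∈ {1, 2}
  q divides the leading coefficient (1): q ∈ {1}

All possible rational roots: -2, -1, 1, 2

-2, -1, 1, 2


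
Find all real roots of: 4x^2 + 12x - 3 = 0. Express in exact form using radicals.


Using the quadratic formula: x = (-b ± sqrt(b^2 - 4ac)) / (2a)
Here a = 4, b = 12, c = -3
Discriminant = b^2 - 4ac = 12^2 - 4(4)(-3) = 144 + 48 = 192
Since discriminant = 192 > 0, there are two real roots.
x = (-12 ± 8*sqrt(3)) / 8
Simplifying: x = (-3 ± 2*sqrt(3)) / 2
Numerically: x ≈ 0.2321 or x ≈ -3.2321

x = (-3 + 2*sqrt(3)) / 2 or x = (-3 - 2*sqrt(3)) / 2


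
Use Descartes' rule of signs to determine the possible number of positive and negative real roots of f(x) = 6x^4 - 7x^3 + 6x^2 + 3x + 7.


Descartes' rule of signs:

For positive roots, count sign changes in f(x) = 6x^4 - 7x^3 + 6x^2 + 3x + 7:
Signs of coefficients: +, -, +, +, +
Number of sign changes: 2
Possible positive real roots: 2, 0

For negative roots, examine f(-x) = 6x^4 + 7x^3 + 6x^2 - 3x + 7:
Signs of coefficients: +, +, +, -, +
Number of sign changes: 2
Possible negative real roots: 2, 0

Positive roots: 2 or 0; Negative roots: 2 or 0


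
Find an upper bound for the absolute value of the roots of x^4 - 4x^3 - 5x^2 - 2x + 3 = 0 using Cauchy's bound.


Cauchy's bound: all roots r satisfy |r| <= 1 + max(|a_i/a_n|) for i = 0,...,n-1
where a_n is the leading coefficient.

Coefficients: [1, -4, -5, -2, 3]
Leading coefficient a_n = 1
Ratios |a_i/a_n|: 4, 5, 2, 3
Maximum ratio: 5
Cauchy's bound: |r| <= 1 + 5 = 6

Upper bound = 6


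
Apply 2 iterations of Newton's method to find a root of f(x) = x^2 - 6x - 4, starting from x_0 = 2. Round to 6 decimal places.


Newton's method: x_(n+1) = x_n - f(x_n)/f'(x_n)
f(x) = x^2 - 6x - 4
f'(x) = 2x - 6

Iteration 1:
  f(2.000000) = -12.000000
  f'(2.000000) = -2.000000
  x_1 = 2.000000 - (-12.000000)/(-2.000000) = -4.000000

Iteration 2:
  f(-4.000000) = 36.000000
  f'(-4.000000) = -14.000000
  x_2 = -4.000000 - (36.000000)/(-14.000000) = -1.428571

x_2 = -1.428571


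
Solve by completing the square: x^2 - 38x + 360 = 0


Start: x^2 - 38x + 360 = 0
Move constant: x^2 - 38x = -360
Half of -38 is -19, squared is 361
Add 361 to both sides: x^2 - 38x + 361 = 1
(x - 19)^2 = 1
x - 19 = ±1
x = 19 + 1 = 20 or x = 19 - 1 = 18

x = 18, x = 20


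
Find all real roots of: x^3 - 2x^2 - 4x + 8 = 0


Let p(x) = x^3 - 2x^2 - 4x + 8. By the rational root theorem (leading coefficient 1), any rational root is an integer divisor of 8: try ±1, ±2, ... in turn.
Test x = 1: value = 3 ≠ 0.
Test x = -1: value = 9 ≠ 0.
Test x = 2: value = 0 ✓, so (x - 2) is a factor.
Synthetic division by (x - 2): bring down 1; 1(2) - 2 = 0; 0(2) - 4 = -4; (-4)(2) + 8 = 0 → quotient x^2 - 4, remainder 0.
Solve the quadratic x^2 - 4 = 0: discriminant = 0^2 - 4(1)(-4) = 0 + 16 = 16.
sqrt(16) = 4, so x = (0 ± 4)/2: x = 2 or x = -2.

x = -2, x = 2 (multiplicity 2)


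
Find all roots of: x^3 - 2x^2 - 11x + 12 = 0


Let p(x) = x^3 - 2x^2 - 11x + 12. By the rational root theorem (leading coefficient 1), any rational root is an integer divisor of 12: try ±1, ±2, ... in turn.
Test x = 1: value = 0 ✓, so (x - 1) is a factor.
Synthetic division by (x - 1): bring down 1; 1(1) - 2 = -1; (-1)(1) - 11 = -12; (-12)(1) + 12 = 0 → quotient x^2 - x - 12, remainder 0.
Solve the quadratic x^2 - x - 12 = 0: discriminant = (-1)^2 - 4(1)(-12) = 1 + 48 = 49.
sqrt(49) = 7, so x = (1 ± 7)/2: x = 4 or x = -3.
Collecting all roots found:

x = -3, x = 1, x = 4


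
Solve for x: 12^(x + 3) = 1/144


Express both sides with the same base.
1/144 = 12^(-2)
Since the bases match, equate exponents: x + 3 = -2
So x = -2 - (3) = -5

x = -5


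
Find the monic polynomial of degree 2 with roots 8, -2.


A monic polynomial with roots 8, -2 is:
p(x) = (x - 8)(x + 2)
After multiplying by (x - 8): x - 8
After multiplying by (x + 2): x^2 - 6x - 16

x^2 - 6x - 16


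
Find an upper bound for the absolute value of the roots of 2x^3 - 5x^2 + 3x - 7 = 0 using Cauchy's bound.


Cauchy's bound: all roots r satisfy |r| <= 1 + max(|a_i/a_n|) for i = 0,...,n-1
where a_n is the leading coefficient.

Coefficients: [2, -5, 3, -7]
Leading coefficient a_n = 2
Ratios |a_i/a_n|: 5/2, 3/2, 7/2
Maximum ratio: 7/2
Cauchy's bound: |r| <= 1 + 7/2 = 9/2

Upper bound = 9/2


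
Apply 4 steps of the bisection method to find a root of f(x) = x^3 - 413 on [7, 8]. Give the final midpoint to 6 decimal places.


f(x) = x^3 - 413
f(7) = -70 < 0
f(8) = 99 > 0

Step 1: midpoint = (7.000000 + 8.000000)/2 = 7.500000
  f(7.500000) = 8.875000
  f(mid) > 0, so root is in [7.000000, 7.500000]

Step 2: midpoint = (7.000000 + 7.500000)/2 = 7.250000
  f(7.250000) = -31.921875
  f(mid) < 0, so root is in [7.250000, 7.500000]

Step 3: midpoint = (7.250000 + 7.500000)/2 = 7.375000
  f(7.375000) = -11.869141
  f(mid) < 0, so root is in [7.375000, 7.500000]

Step 4: midpoint = (7.375000 + 7.500000)/2 = 7.437500
  f(7.437500) = -1.584229
  f(mid) < 0, so root is in [7.437500, 7.500000]

midpoint = 7.437500


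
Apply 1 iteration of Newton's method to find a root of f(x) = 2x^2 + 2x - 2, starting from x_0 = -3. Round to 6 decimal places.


Newton's method: x_(n+1) = x_n - f(x_n)/f'(x_n)
f(x) = 2x^2 + 2x - 2
f'(x) = 4x + 2

Iteration 1:
  f(-3.000000) = 10.000000
  f'(-3.000000) = -10.000000
  x_1 = -3.000000 - (10.000000)/(-10.000000) = -2.000000

x_1 = -2.000000


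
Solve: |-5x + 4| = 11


An absolute value equation |expr| = 11 gives two cases:
Case 1: -5x + 4 = 11
  -5x = 7, so x = -7/5
Case 2: -5x + 4 = -11
  -5x = -15, so x = 3

x = -7/5, x = 3


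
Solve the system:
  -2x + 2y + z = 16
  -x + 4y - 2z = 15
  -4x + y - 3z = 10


Using Cramer's rule. Expand each determinant along the first row.
D  = (-2)*[4*(-3) - (-2)*1] - 2*[(-1)*(-3) - (-2)*(-4)] + 1*[(-1)*1 - 4*(-4)]
  = (-2)*(-10) - 2*(-5) + 1*(15) = 45
Dx = 16*[4*(-3) - (-2)*1] - 2*[15*(-3) - (-2)*10] + 1*[15*1 - 4*10]
  = 16*(-10) - 2*(-25) + 1*(-25) = -135
Dy = (-2)*[15*(-3) - (-2)*10] - 16*[(-1)*(-3) - (-2)*(-4)] + 1*[(-1)*10 - 15*(-4)]
  = (-2)*(-25) - 16*(-5) + 1*(50) = 180
Dz = (-2)*[4*10 - 15*1] - 2*[(-1)*10 - 15*(-4)] + 16*[(-1)*1 - 4*(-4)]
  = (-2)*(25) - 2*(50) + 16*(15) = 90
x = Dx/D = -135/45 = -3, y = Dy/D = 180/45 = 4, z = Dz/D = 90/45 = 2
Check eq1: (-2)(-3) + (2)(4) + (1)(2) = 16 = 16 ✓
Check eq2: (-1)(-3) + (4)(4) + (-2)(2) = 15 = 15 ✓
Check eq3: (-4)(-3) + (1)(4) + (-3)(2) = 10 = 10 ✓

x = -3, y = 4, z = 2


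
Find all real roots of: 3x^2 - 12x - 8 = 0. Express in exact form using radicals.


Using the quadratic formula: x = (-b ± sqrt(b^2 - 4ac)) / (2a)
Here a = 3, b = -12, c = -8
Discriminant = b^2 - 4ac = (-12)^2 - 4(3)(-8) = 144 + 96 = 240
Since discriminant = 240 > 0, there are two real roots.
x = (12 ± 4*sqrt(15)) / 6
Simplifying: x = (6 ± 2*sqrt(15)) / 3
Numerically: x ≈ 4.5820 or x ≈ -0.5820

x = (6 + 2*sqrt(15)) / 3 or x = (6 - 2*sqrt(15)) / 3


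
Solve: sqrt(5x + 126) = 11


Square both sides: 5x + 126 = 11^2 = 121
5x = 121 - 126 = -5
x = -1
Check: sqrt(5*(-1) + 126) = sqrt(121) = 11 ✓

x = -1


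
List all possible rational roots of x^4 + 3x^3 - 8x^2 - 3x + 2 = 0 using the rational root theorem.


Rational root theorem: possible roots are ±p/q where:
  p divides the constant term (2): p ∈ {1, 2}
  q divides the leading coefficient (1): q ∈ {1}

All possible rational roots: -2, -1, 1, 2

-2, -1, 1, 2


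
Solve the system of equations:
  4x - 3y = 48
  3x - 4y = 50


Using Cramer's rule:
Determinant D = (4)(-4) - (3)(-3) = -16 + 9 = -7
Dx = (48)(-4) - (50)(-3) = -192 + 150 = -42
Dy = (4)(50) - (3)(48) = 200 - 144 = 56
x = Dx/D = -42/-7 = 6
y = Dy/D = 56/-7 = -8

x = 6, y = -8


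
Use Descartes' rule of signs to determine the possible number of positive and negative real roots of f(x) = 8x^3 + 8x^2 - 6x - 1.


Descartes' rule of signs:

For positive roots, count sign changes in f(x) = 8x^3 + 8x^2 - 6x - 1:
Signs of coefficients: +, +, -, -
Number of sign changes: 1
Possible positive real roots: 1

For negative roots, examine f(-x) = -8x^3 + 8x^2 + 6x - 1:
Signs of coefficients: -, +, +, -
Number of sign changes: 2
Possible negative real roots: 2, 0

Positive roots: 1; Negative roots: 2 or 0


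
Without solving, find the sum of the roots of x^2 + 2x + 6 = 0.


By Vieta's formulas for ax^2 + bx + c = 0:
  Sum of roots = -b/a
  Product of roots = c/a

Here a = 1, b = 2, c = 6
Sum = -(2)/1 = -2
Product = 6/1 = 6

Sum = -2


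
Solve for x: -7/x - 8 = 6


Subtract -8 from both sides: -7/x = 14
Multiply both sides by x: -7 = 14 * x
Divide by 14: x = -1/2

x = -1/2


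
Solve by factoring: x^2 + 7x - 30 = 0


We need two numbers that multiply to -30 and add to 7.
Those numbers are 10 and -3 (since 10 * (-3) = -30 and 10 + (-3) = 7).
So x^2 + 7x - 30 = (x + 10)(x - 3) = 0
Setting each factor to zero: x = -10 or x = 3

x = -10, x = 3


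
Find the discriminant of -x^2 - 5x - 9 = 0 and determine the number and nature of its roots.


For ax^2 + bx + c = 0, discriminant D = b^2 - 4ac
Here a = -1, b = -5, c = -9
D = (-5)^2 - 4(-1)(-9) = 25 - 36 = -11

D = -11 < 0
The equation has no real roots (2 complex conjugate roots).

Discriminant = -11, no real roots (2 complex conjugate roots)


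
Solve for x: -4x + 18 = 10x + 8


Starting with: -4x + 18 = 10x + 8
Move all x terms to left: (-4 - 10)x = 8 - 18
Simplify: -14x = -10
Divide both sides by -14: x = 5/7

x = 5/7


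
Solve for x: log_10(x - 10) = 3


Convert to exponential form: x - 10 = 10^3 = 1000
x = 1000 + 10 = 1010
Check: log_10(1010 - 10) = log_10(1000) = log_10(1000) = 3 ✓

x = 1010


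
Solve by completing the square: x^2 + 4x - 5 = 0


Start: x^2 + 4x - 5 = 0
Move constant: x^2 + 4x = 5
Half of 4 is 2, squared is 4
Add 4 to both sides: x^2 + 4x + 4 = 9
(x + 2)^2 = 9
x + 2 = ±3
x = -2 + 3 = 1 or x = -2 - 3 = -5

x = -5, x = 1


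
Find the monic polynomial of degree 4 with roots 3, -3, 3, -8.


A monic polynomial with roots 3, -3, 3, -8 is:
p(x) = (x - 3)(x + 3)(x - 3)(x + 8)
After multiplying by (x - 3): x - 3
After multiplying by (x + 3): x^2 - 9
After multiplying by (x - 3): x^3 - 3x^2 - 9x + 27
After multiplying by (x + 8): x^4 + 5x^3 - 33x^2 - 45x + 216

x^4 + 5x^3 - 33x^2 - 45x + 216


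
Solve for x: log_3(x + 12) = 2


Convert to exponential form: x + 12 = 3^2 = 9
x = 9 - 12 = -3
Check: log_3(-3 + 12) = log_3(9) = log_3(9) = 2 ✓

x = -3


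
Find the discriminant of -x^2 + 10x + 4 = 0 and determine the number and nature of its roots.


For ax^2 + bx + c = 0, discriminant D = b^2 - 4ac
Here a = -1, b = 10, c = 4
D = (10)^2 - 4(-1)(4) = 100 + 16 = 116

D = 116 > 0 but not a perfect square
The equation has 2 distinct real irrational roots.

Discriminant = 116, 2 distinct real irrational roots


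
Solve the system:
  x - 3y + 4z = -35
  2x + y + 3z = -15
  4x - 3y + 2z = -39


Using Cramer's rule. Expand each determinant along the first row.
D  = 1*[1*2 - 3*(-3)] - (-3)*[2*2 - 3*4] + 4*[2*(-3) - 1*4]
  = 1*(11) - (-3)*(-8) + 4*(-10) = -53
Dx = (-35)*[1*2 - 3*(-3)] - (-3)*[(-15)*2 - 3*(-39)] + 4*[(-15)*(-3) - 1*(-39)]
  = (-35)*(11) - (-3)*(87) + 4*(84) = 212
Dy = 1*[(-15)*2 - 3*(-39)] - (-35)*[2*2 - 3*4] + 4*[2*(-39) - (-15)*4]
  = 1*(87) - (-35)*(-8) + 4*(-18) = -265
Dz = 1*[1*(-39) - (-15)*(-3)] - (-3)*[2*(-39) - (-15)*4] + (-35)*[2*(-3) - 1*4]
  = 1*(-84) - (-3)*(-18) + (-35)*(-10) = 212
x = Dx/D = 212/-53 = -4, y = Dy/D = -265/-53 = 5, z = Dz/D = 212/-53 = -4
Check eq1: (1)(-4) + (-3)(5) + (4)(-4) = -35 = -35 ✓
Check eq2: (2)(-4) + (1)(5) + (3)(-4) = -15 = -15 ✓
Check eq3: (4)(-4) + (-3)(5) + (2)(-4) = -39 = -39 ✓

x = -4, y = 5, z = -4


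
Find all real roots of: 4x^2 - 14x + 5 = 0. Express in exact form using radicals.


Using the quadratic formula: x = (-b ± sqrt(b^2 - 4ac)) / (2a)
Here a = 4, b = -14, c = 5
Discriminant = b^2 - 4ac = (-14)^2 - 4(4)(5) = 196 - 80 = 116
Since discriminant = 116 > 0, there are two real roots.
x = (14 ± 2*sqrt(29)) / 8
Simplifying: x = (7 ± sqrt(29)) / 4
Numerically: x ≈ 3.0963 or x ≈ 0.4037

x = (7 + sqrt(29)) / 4 or x = (7 - sqrt(29)) / 4


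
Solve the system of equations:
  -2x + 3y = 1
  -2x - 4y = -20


Using Cramer's rule:
Determinant D = (-2)(-4) - (-2)(3) = 8 + 6 = 14
Dx = (1)(-4) - (-20)(3) = -4 + 60 = 56
Dy = (-2)(-20) - (-2)(1) = 40 + 2 = 42
x = Dx/D = 56/14 = 4
y = Dy/D = 42/14 = 3

x = 4, y = 3


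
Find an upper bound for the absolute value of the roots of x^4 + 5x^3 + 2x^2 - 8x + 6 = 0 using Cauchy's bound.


Cauchy's bound: all roots r satisfy |r| <= 1 + max(|a_i/a_n|) for i = 0,...,n-1
where a_n is the leading coefficient.

Coefficients: [1, 5, 2, -8, 6]
Leading coefficient a_n = 1
Ratios |a_i/a_n|: 5, 2, 8, 6
Maximum ratio: 8
Cauchy's bound: |r| <= 1 + 8 = 9

Upper bound = 9


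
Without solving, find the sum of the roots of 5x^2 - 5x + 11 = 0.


By Vieta's formulas for ax^2 + bx + c = 0:
  Sum of roots = -b/a
  Product of roots = c/a

Here a = 5, b = -5, c = 11
Sum = -(-5)/5 = 1
Product = 11/5 = 11/5

Sum = 1


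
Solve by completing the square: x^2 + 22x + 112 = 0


Start: x^2 + 22x + 112 = 0
Move constant: x^2 + 22x = -112
Half of 22 is 11, squared is 121
Add 121 to both sides: x^2 + 22x + 121 = 9
(x + 11)^2 = 9
x + 11 = ±3
x = -11 + 3 = -8 or x = -11 - 3 = -14

x = -14, x = -8


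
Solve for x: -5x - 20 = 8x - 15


Starting with: -5x - 20 = 8x - 15
Move all x terms to left: (-5 - 8)x = -15 + 20
Simplify: -13x = 5
Divide both sides by -13: x = -5/13

x = -5/13


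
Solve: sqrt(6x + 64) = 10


Square both sides: 6x + 64 = 10^2 = 100
6x = 100 - 64 = 36
x = 6
Check: sqrt(6*6 + 64) = sqrt(100) = 10 ✓

x = 6


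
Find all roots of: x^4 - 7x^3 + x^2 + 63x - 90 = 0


Let p(x) = x^4 - 7x^3 + x^2 + 63x - 90. By the rational root theorem (leading coefficient 1), any rational root is an integer divisor of 90: try ±1, ±2, ... in turn.
Test x = 1: value = -32 ≠ 0.
Test x = -1: value = -144 ≠ 0.
Test x = 2: value = 0 ✓, so (x - 2) is a factor.
Synthetic division by (x - 2): bring down 1; 1(2) - 7 = -5; (-5)(2) + 1 = -9; (-9)(2) + 63 = 45; 45(2) - 90 = 0 → quotient x^3 - 5x^2 - 9x + 45, remainder 0.
Continue with the quotient x^3 - 5x^2 - 9x + 45 (candidates must divide 45).
Test x = 3: value = 0 ✓, so (x - 3) is a factor.
Synthetic division by (x - 3): bring down 1; 1(3) - 5 = -2; (-2)(3) - 9 = -15; (-15)(3) + 45 = 0 → quotient x^2 - 2x - 15, remainder 0.
Solve the quadratic x^2 - 2x - 15 = 0: discriminant = (-2)^2 - 4(1)(-15) = 4 + 60 = 64.
sqrt(64) = 8, so x = (2 ± 8)/2: x = 5 or x = -3.
Collecting all roots found:

x = -3, x = 2, x = 3, x = 5


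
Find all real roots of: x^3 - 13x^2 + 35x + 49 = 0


Let p(x) = x^3 - 13x^2 + 35x + 49. By the rational root theorem (leading coefficient 1), any rational root is an integer divisor of 49: try ±1, ±2, ... in turn.
Test x = 1: value = 72 ≠ 0.
Test x = -1: value = 0 ✓, so (x + 1) is a factor.
Synthetic division by (x + 1): bring down 1; 1(-1) - 13 = -14; (-14)(-1) + 35 = 49; 49(-1) + 49 = 0 → quotient x^2 - 14x + 49, remainder 0.
Solve the quadratic x^2 - 14x + 49 = 0: discriminant = (-14)^2 - 4(1)(49) = 196 - 196 = 0.
Discriminant = 0, so a double root: x = 14/2 = 7.

x = -1, x = 7 (multiplicity 2)


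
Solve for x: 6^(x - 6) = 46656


Express both sides with the same base.
46656 = 6^6
Since the bases match, equate exponents: x - 6 = 6
So x = 6 - (-6) = 12

x = 12


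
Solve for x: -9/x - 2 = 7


Subtract -2 from both sides: -9/x = 9
Multiply both sides by x: -9 = 9 * x
Divide by 9: x = -1

x = -1


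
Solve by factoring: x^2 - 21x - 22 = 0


We need two numbers that multiply to -22 and add to -21.
Those numbers are 1 and -22 (since 1 * (-22) = -22 and 1 + (-22) = -21).
So x^2 - 21x - 22 = (x + 1)(x - 22) = 0
Setting each factor to zero: x = -1 or x = 22

x = -1, x = 22


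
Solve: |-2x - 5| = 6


An absolute value equation |expr| = 6 gives two cases:
Case 1: -2x - 5 = 6
  -2x = 11, so x = -11/2
Case 2: -2x - 5 = -6
  -2x = -1, so x = 1/2

x = -11/2, x = 1/2


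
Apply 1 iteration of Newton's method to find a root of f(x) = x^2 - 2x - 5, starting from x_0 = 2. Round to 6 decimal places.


Newton's method: x_(n+1) = x_n - f(x_n)/f'(x_n)
f(x) = x^2 - 2x - 5
f'(x) = 2x - 2

Iteration 1:
  f(2.000000) = -5.000000
  f'(2.000000) = 2.000000
  x_1 = 2.000000 - (-5.000000)/(2.000000) = 4.500000

x_1 = 4.500000


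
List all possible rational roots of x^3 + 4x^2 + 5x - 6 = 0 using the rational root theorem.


Rational root theorem: possible roots are ±p/q where:
  p divides the constant term (-6): p ∈ {1, 2, 3, 6}
  q divides the leading coefficient (1): q ∈ {1}

All possible rational roots: -6, -3, -2, -1, 1, 2, 3, 6

-6, -3, -2, -1, 1, 2, 3, 6


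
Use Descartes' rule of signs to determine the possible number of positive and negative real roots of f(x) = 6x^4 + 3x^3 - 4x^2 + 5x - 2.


Descartes' rule of signs:

For positive roots, count sign changes in f(x) = 6x^4 + 3x^3 - 4x^2 + 5x - 2:
Signs of coefficients: +, +, -, +, -
Number of sign changes: 3
Possible positive real roots: 3, 1

For negative roots, examine f(-x) = 6x^4 - 3x^3 - 4x^2 - 5x - 2:
Signs of coefficients: +, -, -, -, -
Number of sign changes: 1
Possible negative real roots: 1

Positive roots: 3 or 1; Negative roots: 1


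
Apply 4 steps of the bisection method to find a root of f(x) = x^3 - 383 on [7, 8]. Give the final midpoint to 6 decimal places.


f(x) = x^3 - 383
f(7) = -40 < 0
f(8) = 129 > 0

Step 1: midpoint = (7.000000 + 8.000000)/2 = 7.500000
  f(7.500000) = 38.875000
  f(mid) > 0, so root is in [7.000000, 7.500000]

Step 2: midpoint = (7.000000 + 7.500000)/2 = 7.250000
  f(7.250000) = -1.921875
  f(mid) < 0, so root is in [7.250000, 7.500000]

Step 3: midpoint = (7.250000 + 7.500000)/2 = 7.375000
  f(7.375000) = 18.130859
  f(mid) > 0, so root is in [7.250000, 7.375000]

Step 4: midpoint = (7.250000 + 7.375000)/2 = 7.312500
  f(7.312500) = 8.018799
  f(mid) > 0, so root is in [7.250000, 7.312500]

midpoint = 7.312500


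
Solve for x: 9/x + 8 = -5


Subtract 8 from both sides: 9/x = -13
Multiply both sides by x: 9 = -13 * x
Divide by -13: x = -9/13

x = -9/13


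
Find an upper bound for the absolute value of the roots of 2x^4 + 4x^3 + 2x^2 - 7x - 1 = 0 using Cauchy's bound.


Cauchy's bound: all roots r satisfy |r| <= 1 + max(|a_i/a_n|) for i = 0,...,n-1
where a_n is the leading coefficient.

Coefficients: [2, 4, 2, -7, -1]
Leading coefficient a_n = 2
Ratios |a_i/a_n|: 2, 1, 7/2, 1/2
Maximum ratio: 7/2
Cauchy's bound: |r| <= 1 + 7/2 = 9/2

Upper bound = 9/2


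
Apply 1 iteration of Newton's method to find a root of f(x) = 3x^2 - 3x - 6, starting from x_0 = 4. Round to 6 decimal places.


Newton's method: x_(n+1) = x_n - f(x_n)/f'(x_n)
f(x) = 3x^2 - 3x - 6
f'(x) = 6x - 3

Iteration 1:
  f(4.000000) = 30.000000
  f'(4.000000) = 21.000000
  x_1 = 4.000000 - (30.000000)/(21.000000) = 2.571429

x_1 = 2.571429


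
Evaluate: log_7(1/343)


We need the exponent such that 7^? = 1/343
7^(-3) = 1/7^3 = 1/343
Therefore log_7(1/343) = -3

-3


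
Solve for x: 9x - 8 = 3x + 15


Starting with: 9x - 8 = 3x + 15
Move all x terms to left: (9 - 3)x = 15 + 8
Simplify: 6x = 23
Divide both sides by 6: x = 23/6

x = 23/6


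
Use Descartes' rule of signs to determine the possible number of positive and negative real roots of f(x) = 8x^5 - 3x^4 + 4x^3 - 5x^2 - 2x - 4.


Descartes' rule of signs:

For positive roots, count sign changes in f(x) = 8x^5 - 3x^4 + 4x^3 - 5x^2 - 2x - 4:
Signs of coefficients: +, -, +, -, -, -
Number of sign changes: 3
Possible positive real roots: 3, 1

For negative roots, examine f(-x) = -8x^5 - 3x^4 - 4x^3 - 5x^2 + 2x - 4:
Signs of coefficients: -, -, -, -, +, -
Number of sign changes: 2
Possible negative real roots: 2, 0

Positive roots: 3 or 1; Negative roots: 2 or 0


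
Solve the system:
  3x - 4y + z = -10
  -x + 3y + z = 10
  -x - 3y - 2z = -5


Using Cramer's rule. Expand each determinant along the first row.
D  = 3*[3*(-2) - 1*(-3)] - (-4)*[(-1)*(-2) - 1*(-1)] + 1*[(-1)*(-3) - 3*(-1)]
  = 3*(-3) - (-4)*(3) + 1*(6) = 9
Dx = (-10)*[3*(-2) - 1*(-3)] - (-4)*[10*(-2) - 1*(-5)] + 1*[10*(-3) - 3*(-5)]
  = (-10)*(-3) - (-4)*(-15) + 1*(-15) = -45
Dy = 3*[10*(-2) - 1*(-5)] - (-10)*[(-1)*(-2) - 1*(-1)] + 1*[(-1)*(-5) - 10*(-1)]
  = 3*(-15) - (-10)*(3) + 1*(15) = 0
Dz = 3*[3*(-5) - 10*(-3)] - (-4)*[(-1)*(-5) - 10*(-1)] + (-10)*[(-1)*(-3) - 3*(-1)]
  = 3*(15) - (-4)*(15) + (-10)*(6) = 45
x = Dx/D = -45/9 = -5, y = Dy/D = 0/9 = 0, z = Dz/D = 45/9 = 5
Check eq1: (3)(-5) + (-4)(0) + (1)(5) = -10 = -10 ✓
Check eq2: (-1)(-5) + (3)(0) + (1)(5) = 10 = 10 ✓
Check eq3: (-1)(-5) + (-3)(0) + (-2)(5) = -5 = -5 ✓

x = -5, y = 0, z = 5


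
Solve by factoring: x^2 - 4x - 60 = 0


We need two numbers that multiply to -60 and add to -4.
Those numbers are -10 and 6 (since (-10) * 6 = -60 and (-10) + 6 = -4).
So x^2 - 4x - 60 = (x - 10)(x + 6) = 0
Setting each factor to zero: x = 10 or x = -6

x = -6, x = 10


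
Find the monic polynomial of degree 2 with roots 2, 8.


A monic polynomial with roots 2, 8 is:
p(x) = (x - 2)(x - 8)
After multiplying by (x - 2): x - 2
After multiplying by (x - 8): x^2 - 10x + 16

x^2 - 10x + 16


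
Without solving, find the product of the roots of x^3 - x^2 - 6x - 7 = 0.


By Vieta's formulas for x^3 + bx^2 + cx + d = 0:
  r1 + r2 + r3 = -b/a = 1
  r1*r2 + r1*r3 + r2*r3 = c/a = -6
  r1*r2*r3 = -d/a = 7


Product = 7


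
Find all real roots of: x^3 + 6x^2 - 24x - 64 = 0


Let p(x) = x^3 + 6x^2 - 24x - 64. By the rational root theorem (leading coefficient 1), any rational root is an integer divisor of 64: try ±1, ±2, ... in turn.
Test x = 1: value = -81 ≠ 0.
Test x = -1: value = -35 ≠ 0.
Test x = 2: value = -80 ≠ 0.
Test x = -2: value = 0 ✓, so (x + 2) is a factor.
Synthetic division by (x + 2): bring down 1; 1(-2) + 6 = 4; 4(-2) - 24 = -32; (-32)(-2) - 64 = 0 → quotient x^2 + 4x - 32, remainder 0.
Solve the quadratic x^2 + 4x - 32 = 0: discriminant = 4^2 - 4(1)(-32) = 16 + 128 = 144.
sqrt(144) = 12, so x = (-4 ± 12)/2: x = 4 or x = -8.

x = -8, x = -2, x = 4


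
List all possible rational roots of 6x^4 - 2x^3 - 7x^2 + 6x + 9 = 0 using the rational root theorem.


Rational root theorem: possible roots are ±p/q where:
  p divides the constant term (9): p ∈ {1, 3, 9}
  q divides the leading coefficient (6): q ∈ {1, 2, 3, 6}

All possible rational roots: -9, -9/2, -3, -3/2, -1, -1/2, -1/3, -1/6, 1/6, 1/3, 1/2, 1, 3/2, 3, 9/2, 9

-9, -9/2, -3, -3/2, -1, -1/2, -1/3, -1/6, 1/6, 1/3, 1/2, 1, 3/2, 3, 9/2, 9


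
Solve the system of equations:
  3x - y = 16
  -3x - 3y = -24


Using Cramer's rule:
Determinant D = (3)(-3) - (-3)(-1) = -9 - 3 = -12
Dx = (16)(-3) - (-24)(-1) = -48 - 24 = -72
Dy = (3)(-24) - (-3)(16) = -72 + 48 = -24
x = Dx/D = -72/-12 = 6
y = Dy/D = -24/-12 = 2

x = 6, y = 2


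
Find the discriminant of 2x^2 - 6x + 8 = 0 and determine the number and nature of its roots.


For ax^2 + bx + c = 0, discriminant D = b^2 - 4ac
Here a = 2, b = -6, c = 8
D = (-6)^2 - 4(2)(8) = 36 - 64 = -28

D = -28 < 0
The equation has no real roots (2 complex conjugate roots).

Discriminant = -28, no real roots (2 complex conjugate roots)


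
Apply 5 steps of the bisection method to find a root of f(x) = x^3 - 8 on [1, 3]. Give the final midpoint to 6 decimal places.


f(x) = x^3 - 8
f(1) = -7 < 0
f(3) = 19 > 0

Step 1: midpoint = (1.000000 + 3.000000)/2 = 2.000000
  f(2.000000) = 0.000000
  f(mid) = 0, exact root found!

midpoint = 2.000000


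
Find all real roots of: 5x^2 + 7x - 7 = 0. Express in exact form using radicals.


Using the quadratic formula: x = (-b ± sqrt(b^2 - 4ac)) / (2a)
Here a = 5, b = 7, c = -7
Discriminant = b^2 - 4ac = 7^2 - 4(5)(-7) = 49 + 140 = 189
Since discriminant = 189 > 0, there are two real roots.
x = (-7 ± 3*sqrt(21)) / 10
Numerically: x ≈ 0.6748 or x ≈ -2.0748

x = (-7 + 3*sqrt(21)) / 10 or x = (-7 - 3*sqrt(21)) / 10


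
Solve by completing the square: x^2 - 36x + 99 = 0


Start: x^2 - 36x + 99 = 0
Move constant: x^2 - 36x = -99
Half of -36 is -18, squared is 324
Add 324 to both sides: x^2 - 36x + 324 = 225
(x - 18)^2 = 225
x - 18 = ±15
x = 18 + 15 = 33 or x = 18 - 15 = 3

x = 3, x = 33


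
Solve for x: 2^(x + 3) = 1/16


Express both sides with the same base.
1/16 = 2^(-4)
Since the bases match, equate exponents: x + 3 = -4
So x = -4 - (3) = -7

x = -7


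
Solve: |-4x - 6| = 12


An absolute value equation |expr| = 12 gives two cases:
Case 1: -4x - 6 = 12
  -4x = 18, so x = -9/2
Case 2: -4x - 6 = -12
  -4x = -6, so x = 3/2

x = -9/2, x = 3/2


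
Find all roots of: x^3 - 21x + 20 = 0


Let p(x) = x^3 - 21x + 20. By the rational root theorem (leading coefficient 1), any rational root is an integer divisor of 20: try ±1, ±2, ... in turn.
Test x = 1: value = 0 ✓, so (x - 1) is a factor.
Synthetic division by (x - 1): bring down 1; 1(1) + 0 = 1; 1(1) - 21 = -20; (-20)(1) + 20 = 0 → quotient x^2 + x - 20, remainder 0.
Solve the quadratic x^2 + x - 20 = 0: discriminant = 1^2 - 4(1)(-20) = 1 + 80 = 81.
sqrt(81) = 9, so x = (-1 ± 9)/2: x = 4 or x = -5.
Collecting all roots found:

x = -5, x = 1, x = 4


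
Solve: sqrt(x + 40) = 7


Square both sides: x + 40 = 7^2 = 49
x = 49 - 40 = 9
x = 9
Check: sqrt(1*9 + 40) = sqrt(49) = 7 ✓

x = 9


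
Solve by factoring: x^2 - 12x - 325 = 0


We need two numbers that multiply to -325 and add to -12.
Those numbers are 13 and -25 (since 13 * (-25) = -325 and 13 + (-25) = -12).
So x^2 - 12x - 325 = (x + 13)(x - 25) = 0
Setting each factor to zero: x = -13 or x = 25

x = -13, x = 25


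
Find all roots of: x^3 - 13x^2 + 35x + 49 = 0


Let p(x) = x^3 - 13x^2 + 35x + 49. By the rational root theorem (leading coefficient 1), any rational root is an integer divisor of 49: try ±1, ±2, ... in turn.
Test x = 1: value = 72 ≠ 0.
Test x = -1: value = 0 ✓, so (x + 1) is a factor.
Synthetic division by (x + 1): bring down 1; 1(-1) - 13 = -14; (-14)(-1) + 35 = 49; 49(-1) + 49 = 0 → quotient x^2 - 14x + 49, remainder 0.
Solve the quadratic x^2 - 14x + 49 = 0: discriminant = (-14)^2 - 4(1)(49) = 196 - 196 = 0.
Discriminant = 0, so a double root: x = 14/2 = 7.
Collecting all roots found:

x = -1, x = 7 (multiplicity 2)


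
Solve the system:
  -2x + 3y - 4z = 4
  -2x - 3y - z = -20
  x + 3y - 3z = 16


Using Cramer's rule. Expand each determinant along the first row.
D  = (-2)*[(-3)*(-3) - (-1)*3] - 3*[(-2)*(-3) - (-1)*1] + (-4)*[(-2)*3 - (-3)*1]
  = (-2)*(12) - 3*(7) + (-4)*(-3) = -33
Dx = 4*[(-3)*(-3) - (-1)*3] - 3*[(-20)*(-3) - (-1)*16] + (-4)*[(-20)*3 - (-3)*16]
  = 4*(12) - 3*(76) + (-4)*(-12) = -132
Dy = (-2)*[(-20)*(-3) - (-1)*16] - 4*[(-2)*(-3) - (-1)*1] + (-4)*[(-2)*16 - (-20)*1]
  = (-2)*(76) - 4*(7) + (-4)*(-12) = -132
Dz = (-2)*[(-3)*16 - (-20)*3] - 3*[(-2)*16 - (-20)*1] + 4*[(-2)*3 - (-3)*1]
  = (-2)*(12) - 3*(-12) + 4*(-3) = 0
x = Dx/D = -132/-33 = 4, y = Dy/D = -132/-33 = 4, z = Dz/D = 0/-33 = 0
Check eq1: (-2)(4) + (3)(4) + (-4)(0) = 4 = 4 ✓
Check eq2: (-2)(4) + (-3)(4) + (-1)(0) = -20 = -20 ✓
Check eq3: (1)(4) + (3)(4) + (-3)(0) = 16 = 16 ✓

x = 4, y = 4, z = 0


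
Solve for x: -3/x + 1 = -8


Subtract 1 from both sides: -3/x = -9
Multiply both sides by x: -3 = -9 * x
Divide by -9: x = 1/3

x = 1/3


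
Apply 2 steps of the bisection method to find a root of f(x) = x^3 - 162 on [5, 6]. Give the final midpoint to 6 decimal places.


f(x) = x^3 - 162
f(5) = -37 < 0
f(6) = 54 > 0

Step 1: midpoint = (5.000000 + 6.000000)/2 = 5.500000
  f(5.500000) = 4.375000
  f(mid) > 0, so root is in [5.000000, 5.500000]

Step 2: midpoint = (5.000000 + 5.500000)/2 = 5.250000
  f(5.250000) = -17.296875
  f(mid) < 0, so root is in [5.250000, 5.500000]

midpoint = 5.250000


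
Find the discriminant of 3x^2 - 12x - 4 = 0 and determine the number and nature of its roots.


For ax^2 + bx + c = 0, discriminant D = b^2 - 4ac
Here a = 3, b = -12, c = -4
D = (-12)^2 - 4(3)(-4) = 144 + 48 = 192

D = 192 > 0 but not a perfect square
The equation has 2 distinct real irrational roots.

Discriminant = 192, 2 distinct real irrational roots


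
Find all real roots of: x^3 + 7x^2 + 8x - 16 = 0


Let p(x) = x^3 + 7x^2 + 8x - 16. By the rational root theorem (leading coefficient 1), any rational root is an integer divisor of 16: try ±1, ±2, ... in turn.
Test x = 1: value = 0 ✓, so (x - 1) is a factor.
Synthetic division by (x - 1): bring down 1; 1(1) + 7 = 8; 8(1) + 8 = 16; 16(1) - 16 = 0 → quotient x^2 + 8x + 16, remainder 0.
Solve the quadratic x^2 + 8x + 16 = 0: discriminant = 8^2 - 4(1)(16) = 64 - 64 = 0.
Discriminant = 0, so a double root: x = -8/2 = -4.

x = -4 (multiplicity 2), x = 1


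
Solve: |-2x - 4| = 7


An absolute value equation |expr| = 7 gives two cases:
Case 1: -2x - 4 = 7
  -2x = 11, so x = -11/2
Case 2: -2x - 4 = -7
  -2x = -3, so x = 3/2

x = -11/2, x = 3/2


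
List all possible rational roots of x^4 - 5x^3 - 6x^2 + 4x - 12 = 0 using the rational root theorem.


Rational root theorem: possible roots are ±p/q where:
  p divides the constant term (-12): p ∈ {1, 2, 3, 4, 6, 12}
  q divides the leading coefficient (1): q ∈ {1}

All possible rational roots: -12, -6, -4, -3, -2, -1, 1, 2, 3, 4, 6, 12

-12, -6, -4, -3, -2, -1, 1, 2, 3, 4, 6, 12


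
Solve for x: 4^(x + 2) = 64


Express both sides with the same base.
64 = 4^3
Since the bases match, equate exponents: x + 2 = 3
So x = 3 - (2) = 1

x = 1


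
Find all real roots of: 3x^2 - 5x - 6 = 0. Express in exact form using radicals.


Using the quadratic formula: x = (-b ± sqrt(b^2 - 4ac)) / (2a)
Here a = 3, b = -5, c = -6
Discriminant = b^2 - 4ac = (-5)^2 - 4(3)(-6) = 25 + 72 = 97
Since discriminant = 97 > 0, there are two real roots.
x = (5 ± sqrt(97)) / 6
Numerically: x ≈ 2.4748 or x ≈ -0.8081

x = (5 + sqrt(97)) / 6 or x = (5 - sqrt(97)) / 6


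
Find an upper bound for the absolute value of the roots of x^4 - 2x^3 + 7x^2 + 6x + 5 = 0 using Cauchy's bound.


Cauchy's bound: all roots r satisfy |r| <= 1 + max(|a_i/a_n|) for i = 0,...,n-1
where a_n is the leading coefficient.

Coefficients: [1, -2, 7, 6, 5]
Leading coefficient a_n = 1
Ratios |a_i/a_n|: 2, 7, 6, 5
Maximum ratio: 7
Cauchy's bound: |r| <= 1 + 7 = 8

Upper bound = 8


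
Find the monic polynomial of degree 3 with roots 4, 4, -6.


A monic polynomial with roots 4, 4, -6 is:
p(x) = (x - 4)(x - 4)(x + 6)
After multiplying by (x - 4): x - 4
After multiplying by (x - 4): x^2 - 8x + 16
After multiplying by (x + 6): x^3 - 2x^2 - 32x + 96

x^3 - 2x^2 - 32x + 96


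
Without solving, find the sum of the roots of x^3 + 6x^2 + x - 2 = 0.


By Vieta's formulas for x^3 + bx^2 + cx + d = 0:
  r1 + r2 + r3 = -b/a = -6
  r1*r2 + r1*r3 + r2*r3 = c/a = 1
  r1*r2*r3 = -d/a = 2


Sum = -6


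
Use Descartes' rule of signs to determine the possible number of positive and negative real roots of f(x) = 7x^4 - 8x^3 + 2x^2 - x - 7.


Descartes' rule of signs:

For positive roots, count sign changes in f(x) = 7x^4 - 8x^3 + 2x^2 - x - 7:
Signs of coefficients: +, -, +, -, -
Number of sign changes: 3
Possible positive real roots: 3, 1

For negative roots, examine f(-x) = 7x^4 + 8x^3 + 2x^2 + x - 7:
Signs of coefficients: +, +, +, +, -
Number of sign changes: 1
Possible negative real roots: 1

Positive roots: 3 or 1; Negative roots: 1


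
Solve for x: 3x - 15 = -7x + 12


Starting with: 3x - 15 = -7x + 12
Move all x terms to left: (3 + 7)x = 12 + 15
Simplify: 10x = 27
Divide both sides by 10: x = 27/10

x = 27/10


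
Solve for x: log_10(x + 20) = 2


Convert to exponential form: x + 20 = 10^2 = 100
x = 100 - 20 = 80
Check: log_10(80 + 20) = log_10(100) = log_10(100) = 2 ✓

x = 80


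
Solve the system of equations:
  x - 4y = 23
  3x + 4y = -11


Using Cramer's rule:
Determinant D = (1)(4) - (3)(-4) = 4 + 12 = 16
Dx = (23)(4) - (-11)(-4) = 92 - 44 = 48
Dy = (1)(-11) - (3)(23) = -11 - 69 = -80
x = Dx/D = 48/16 = 3
y = Dy/D = -80/16 = -5

x = 3, y = -5


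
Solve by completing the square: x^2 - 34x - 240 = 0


Start: x^2 - 34x - 240 = 0
Move constant: x^2 - 34x = 240
Half of -34 is -17, squared is 289
Add 289 to both sides: x^2 - 34x + 289 = 529
(x - 17)^2 = 529
x - 17 = ±23
x = 17 + 23 = 40 or x = 17 - 23 = -6

x = -6, x = 40


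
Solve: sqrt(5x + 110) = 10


Square both sides: 5x + 110 = 10^2 = 100
5x = 100 - 110 = -10
x = -2
Check: sqrt(5*(-2) + 110) = sqrt(100) = 10 ✓

x = -2


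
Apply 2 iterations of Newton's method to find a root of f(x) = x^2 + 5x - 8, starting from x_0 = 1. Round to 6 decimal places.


Newton's method: x_(n+1) = x_n - f(x_n)/f'(x_n)
f(x) = x^2 + 5x - 8
f'(x) = 2x + 5

Iteration 1:
  f(1.000000) = -2.000000
  f'(1.000000) = 7.000000
  x_1 = 1.000000 - (-2.000000)/(7.000000) = 1.285714

Iteration 2:
  f(1.285714) = 0.081633
  f'(1.285714) = 7.571429
  x_2 = 1.285714 - (0.081633)/(7.571429) = 1.274933

x_2 = 1.274933


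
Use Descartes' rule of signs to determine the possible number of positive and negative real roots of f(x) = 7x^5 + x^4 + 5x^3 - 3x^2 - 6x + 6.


Descartes' rule of signs:

For positive roots, count sign changes in f(x) = 7x^5 + x^4 + 5x^3 - 3x^2 - 6x + 6:
Signs of coefficients: +, +, +, -, -, +
Number of sign changes: 2
Possible positive real roots: 2, 0

For negative roots, examine f(-x) = -7x^5 + x^4 - 5x^3 - 3x^2 + 6x + 6:
Signs of coefficients: -, +, -, -, +, +
Number of sign changes: 3
Possible negative real roots: 3, 1

Positive roots: 2 or 0; Negative roots: 3 or 1


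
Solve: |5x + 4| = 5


An absolute value equation |expr| = 5 gives two cases:
Case 1: 5x + 4 = 5
  5x = 1, so x = 1/5
Case 2: 5x + 4 = -5
  5x = -9, so x = -9/5

x = -9/5, x = 1/5


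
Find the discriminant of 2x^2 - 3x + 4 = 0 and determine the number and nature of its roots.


For ax^2 + bx + c = 0, discriminant D = b^2 - 4ac
Here a = 2, b = -3, c = 4
D = (-3)^2 - 4(2)(4) = 9 - 32 = -23

D = -23 < 0
The equation has no real roots (2 complex conjugate roots).

Discriminant = -23, no real roots (2 complex conjugate roots)


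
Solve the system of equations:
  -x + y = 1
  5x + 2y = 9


Using Cramer's rule:
Determinant D = (-1)(2) - (5)(1) = -2 - 5 = -7
Dx = (1)(2) - (9)(1) = 2 - 9 = -7
Dy = (-1)(9) - (5)(1) = -9 - 5 = -14
x = Dx/D = -7/-7 = 1
y = Dy/D = -14/-7 = 2

x = 1, y = 2


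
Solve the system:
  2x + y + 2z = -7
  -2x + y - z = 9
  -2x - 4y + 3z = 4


Using Cramer's rule. Expand each determinant along the first row.
D  = 2*[1*3 - (-1)*(-4)] - 1*[(-2)*3 - (-1)*(-2)] + 2*[(-2)*(-4) - 1*(-2)]
  = 2*(-1) - 1*(-8) + 2*(10) = 26
Dx = (-7)*[1*3 - (-1)*(-4)] - 1*[9*3 - (-1)*4] + 2*[9*(-4) - 1*4]
  = (-7)*(-1) - 1*(31) + 2*(-40) = -104
Dy = 2*[9*3 - (-1)*4] - (-7)*[(-2)*3 - (-1)*(-2)] + 2*[(-2)*4 - 9*(-2)]
  = 2*(31) - (-7)*(-8) + 2*(10) = 26
Dz = 2*[1*4 - 9*(-4)] - 1*[(-2)*4 - 9*(-2)] + (-7)*[(-2)*(-4) - 1*(-2)]
  = 2*(40) - 1*(10) + (-7)*(10) = 0
x = Dx/D = -104/26 = -4, y = Dy/D = 26/26 = 1, z = Dz/D = 0/26 = 0
Check eq1: (2)(-4) + (1)(1) + (2)(0) = -7 = -7 ✓
Check eq2: (-2)(-4) + (1)(1) + (-1)(0) = 9 = 9 ✓
Check eq3: (-2)(-4) + (-4)(1) + (3)(0) = 4 = 4 ✓

x = -4, y = 1, z = 0
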